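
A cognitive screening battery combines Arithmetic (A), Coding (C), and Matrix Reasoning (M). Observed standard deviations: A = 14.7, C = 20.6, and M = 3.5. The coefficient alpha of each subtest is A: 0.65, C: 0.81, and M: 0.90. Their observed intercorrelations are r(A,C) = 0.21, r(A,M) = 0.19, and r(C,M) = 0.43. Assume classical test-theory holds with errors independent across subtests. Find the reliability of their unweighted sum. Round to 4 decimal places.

0.8172

Var(A+C+M) = 14.7² + 20.6² + 3.5² + 2·[14.7·20.6·0.21 + 14.7·3.5·0.19 + 20.6·3.5·0.43] = 652.7 + 208.741 = 861.441.
Because errors are independent across components, Cov(Tᵢ,Tⱼ) = Cov(Xᵢ,Xⱼ); the off-diagonal part of the true-score variance is the same as above.
True-score variance = [14.7²·0.65 + 20.6²·0.81 + 3.5²·0.90] + 208.741 = 495.215 + 208.741 = 703.957.
Reliability = 703.957 / 861.441 = 0.8172.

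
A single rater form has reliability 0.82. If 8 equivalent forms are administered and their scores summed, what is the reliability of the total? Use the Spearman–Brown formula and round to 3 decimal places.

0.973

ρ_k = kρ / (1 + (k−1)ρ) = 8·0.82 / (1 + 7·0.82) = 6.560 / 6.740 = 0.973.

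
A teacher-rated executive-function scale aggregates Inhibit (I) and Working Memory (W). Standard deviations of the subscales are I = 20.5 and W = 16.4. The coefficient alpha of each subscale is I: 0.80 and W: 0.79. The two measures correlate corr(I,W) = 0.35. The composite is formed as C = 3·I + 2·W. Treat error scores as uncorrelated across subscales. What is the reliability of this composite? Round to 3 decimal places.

Var(C) = 3²·20.5² + 2²·16.4² + 2·[6·20.5·16.4·0.35] = 4858.09 + 1412.04 = 6270.13.
Because errors are independent across components, Cov(Tᵢ,Tⱼ) = Cov(Xᵢ,Xⱼ); the off-diagonal part of the true-score variance is the same as above.
True-score variance = [3²·20.5²·0.80 + 2²·16.4²·0.79] + 1412.04 = 3875.71 + 1412.04 = 5287.75.
Reliability = 5287.75 / 6270.13 = 0.843.

0.843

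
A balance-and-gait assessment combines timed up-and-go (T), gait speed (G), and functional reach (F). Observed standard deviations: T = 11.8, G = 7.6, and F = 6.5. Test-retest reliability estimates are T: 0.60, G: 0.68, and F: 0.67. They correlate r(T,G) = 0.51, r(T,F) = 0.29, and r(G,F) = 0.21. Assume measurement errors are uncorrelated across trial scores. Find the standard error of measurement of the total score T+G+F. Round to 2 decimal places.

9.39

Var(total) = 239.25 + 156.708 = 395.958.
True-score variance = 151.128 + 156.708 = 307.836, so reliability = 0.7774.
Error variance = 395.958 − 307.836 = 88.1217; SEM = √88.1217 = 9.39.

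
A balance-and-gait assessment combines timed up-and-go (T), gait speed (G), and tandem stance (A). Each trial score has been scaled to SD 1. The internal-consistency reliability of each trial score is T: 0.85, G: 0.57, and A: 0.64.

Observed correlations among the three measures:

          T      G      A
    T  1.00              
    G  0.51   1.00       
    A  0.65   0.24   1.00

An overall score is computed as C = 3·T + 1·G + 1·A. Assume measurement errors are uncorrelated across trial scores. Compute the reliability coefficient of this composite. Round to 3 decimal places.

Var(C) = 3² + 1 + 1 + 2·[3·0.51 + 3·0.65 + 0.24] = 11 + 7.44 = 18.44.
With uncorrelated errors the cross-covariances are all true-score covariance, so they carry over unchanged; only the diagonal terms shrink to ρᵢσᵢ².
True-score variance = [3²·0.85 + 0.57 + 0.64] + 7.44 = 8.86 + 7.44 = 16.3.
Reliability = 16.3 / 18.44 = 0.884.

0.884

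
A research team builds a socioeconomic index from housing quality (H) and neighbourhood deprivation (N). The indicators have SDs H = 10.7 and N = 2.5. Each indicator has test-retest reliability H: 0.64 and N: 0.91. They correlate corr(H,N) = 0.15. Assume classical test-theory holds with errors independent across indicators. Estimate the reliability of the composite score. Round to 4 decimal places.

Var(H+N) = 10.7² + 2.5² + 2·[10.7·2.5·0.15] = 120.74 + 8.025 = 128.765.
Because errors are independent across components, Cov(Tᵢ,Tⱼ) = Cov(Xᵢ,Xⱼ); the off-diagonal part of the true-score variance is the same as above.
True-score variance = [10.7²·0.64 + 2.5²·0.91] + 8.025 = 78.9611 + 8.025 = 86.9861.
Reliability = 86.9861 / 128.765 = 0.6755.

0.6755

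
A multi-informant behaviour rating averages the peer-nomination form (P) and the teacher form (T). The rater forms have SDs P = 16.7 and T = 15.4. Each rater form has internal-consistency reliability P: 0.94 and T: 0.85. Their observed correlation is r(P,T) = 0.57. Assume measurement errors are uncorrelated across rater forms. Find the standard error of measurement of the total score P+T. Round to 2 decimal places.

Var(total) = 516.05 + 293.185 = 809.235.
True-score variance = 463.743 + 293.185 = 756.928, so reliability = 0.9354.
Error variance = 809.235 − 756.928 = 52.3074; SEM = √52.3074 = 7.23.

7.23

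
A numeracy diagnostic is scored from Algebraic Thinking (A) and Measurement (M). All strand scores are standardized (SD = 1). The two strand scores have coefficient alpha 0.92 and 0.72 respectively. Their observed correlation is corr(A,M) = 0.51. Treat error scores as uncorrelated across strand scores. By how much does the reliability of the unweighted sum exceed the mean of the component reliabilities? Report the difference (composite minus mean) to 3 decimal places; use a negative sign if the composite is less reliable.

0.061

Var(sum) = 2 + 1.02 = 3.02; true-score variance = 1.64 + 1.02 = 2.66; composite reliability = 0.8808.
Mean component reliability = 0.8200.
Difference = 0.8808 − 0.8200 = 0.061.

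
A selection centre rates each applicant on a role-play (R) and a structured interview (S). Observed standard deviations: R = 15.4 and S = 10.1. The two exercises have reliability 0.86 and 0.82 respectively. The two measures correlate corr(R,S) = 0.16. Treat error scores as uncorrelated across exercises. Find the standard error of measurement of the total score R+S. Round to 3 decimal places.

Var(total) = 339.17 + 49.7728 = 388.943.
True-score variance = 287.606 + 49.7728 = 337.379, so reliability = 0.8674.
Error variance = 388.943 − 337.379 = 51.5642; SEM = √51.5642 = 7.181.

7.181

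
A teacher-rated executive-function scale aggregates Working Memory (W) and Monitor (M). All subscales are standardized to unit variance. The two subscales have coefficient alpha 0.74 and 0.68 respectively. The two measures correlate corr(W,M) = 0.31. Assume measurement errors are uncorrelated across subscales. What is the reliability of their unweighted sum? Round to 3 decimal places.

0.779

Var(W+M) = 2 + 2·[0.31] = 2 + 0.62 = 2.62.
With uncorrelated errors the cross-covariances are all true-score covariance, so they carry over unchanged; only the diagonal terms shrink to ρᵢσᵢ².
True-score variance = [0.74 + 0.68] + 0.62 = 1.42 + 0.62 = 2.04.
Reliability = 2.04 / 2.62 = 0.779.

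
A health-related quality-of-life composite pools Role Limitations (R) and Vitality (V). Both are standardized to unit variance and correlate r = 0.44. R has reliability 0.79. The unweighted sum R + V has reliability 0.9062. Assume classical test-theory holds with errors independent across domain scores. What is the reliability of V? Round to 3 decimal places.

Var(R+V) = 2 + 2·0.44 = 2.880.
True-score variance = ρ_R + ρ_V + 2·0.44, so 0.9062 = (0.79 + ρ_V + 0.88) / 2.880.
ρ_V = 0.9062·2.880 − 0.79 − 0.88 = 0.940.

0.940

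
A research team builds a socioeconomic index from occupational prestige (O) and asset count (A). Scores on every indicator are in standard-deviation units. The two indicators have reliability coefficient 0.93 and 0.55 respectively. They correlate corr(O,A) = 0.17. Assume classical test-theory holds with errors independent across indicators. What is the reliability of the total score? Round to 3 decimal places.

Var(O+A) = 2 + 2·[0.17] = 2 + 0.34 = 2.34.
With uncorrelated errors the cross-covariances are all true-score covariance, so they carry over unchanged; only the diagonal terms shrink to ρᵢσᵢ².
True-score variance = [0.93 + 0.55] + 0.34 = 1.48 + 0.34 = 1.82.
Reliability = 1.82 / 2.34 = 0.778.

0.778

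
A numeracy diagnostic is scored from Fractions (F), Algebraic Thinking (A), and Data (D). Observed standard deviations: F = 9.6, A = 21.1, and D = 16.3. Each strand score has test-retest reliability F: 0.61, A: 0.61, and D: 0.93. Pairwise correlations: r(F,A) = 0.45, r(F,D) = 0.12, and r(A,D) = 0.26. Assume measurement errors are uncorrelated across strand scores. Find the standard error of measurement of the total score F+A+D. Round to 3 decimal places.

15.105

Var(total) = 803.06 + 398.703 = 1201.76.
True-score variance = 574.887 + 398.703 = 973.59, so reliability = 0.8101.
Error variance = 1201.76 − 973.59 = 228.173; SEM = √228.173 = 15.105.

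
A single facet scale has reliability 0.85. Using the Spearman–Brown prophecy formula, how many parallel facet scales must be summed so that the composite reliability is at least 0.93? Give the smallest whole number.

k ≥ ρ*(1−ρ₁)/(ρ₁(1−ρ*)) = 0.93·0.15 / (0.85·0.07) = 2.345.
Smallest integer k = 3.

3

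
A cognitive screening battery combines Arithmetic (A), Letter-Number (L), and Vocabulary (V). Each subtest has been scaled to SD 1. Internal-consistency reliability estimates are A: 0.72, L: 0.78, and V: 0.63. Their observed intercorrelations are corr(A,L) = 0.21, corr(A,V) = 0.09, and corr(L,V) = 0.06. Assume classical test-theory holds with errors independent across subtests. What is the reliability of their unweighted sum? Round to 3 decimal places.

0.766

Var(A+L+V) = 3 + 2·[0.21 + 0.09 + 0.06] = 3 + 0.72 = 3.72.
With uncorrelated errors the cross-covariances are all true-score covariance, so they carry over unchanged; only the diagonal terms shrink to ρᵢσᵢ².
True-score variance = [0.72 + 0.78 + 0.63] + 0.72 = 2.13 + 0.72 = 2.85.
Reliability = 2.85 / 3.72 = 0.766.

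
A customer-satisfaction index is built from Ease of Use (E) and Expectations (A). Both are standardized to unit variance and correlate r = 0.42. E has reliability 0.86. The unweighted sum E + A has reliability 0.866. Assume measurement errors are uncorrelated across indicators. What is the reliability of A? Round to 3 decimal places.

Var(E+A) = 2 + 2·0.42 = 2.840.
True-score variance = ρ_E + ρ_A + 2·0.42, so 0.866 = (0.86 + ρ_A + 0.84) / 2.840.
ρ_A = 0.866·2.840 − 0.86 − 0.84 = 0.759.

0.759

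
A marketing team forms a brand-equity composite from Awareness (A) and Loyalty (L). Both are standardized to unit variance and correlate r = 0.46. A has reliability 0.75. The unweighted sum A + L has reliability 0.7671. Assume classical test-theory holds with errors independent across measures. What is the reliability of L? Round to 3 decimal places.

0.570

Var(A+L) = 2 + 2·0.46 = 2.920.
True-score variance = ρ_A + ρ_L + 2·0.46, so 0.7671 = (0.75 + ρ_L + 0.92) / 2.920.
ρ_L = 0.7671·2.920 − 0.75 − 0.92 = 0.570.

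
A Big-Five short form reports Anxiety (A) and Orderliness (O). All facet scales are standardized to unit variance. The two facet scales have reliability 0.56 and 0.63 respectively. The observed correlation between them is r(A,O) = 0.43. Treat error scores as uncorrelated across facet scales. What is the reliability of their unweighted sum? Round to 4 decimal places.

Var(A+O) = 2 + 2·[0.43] = 2 + 0.86 = 2.86.
Under uncorrelated errors the observed covariances equal the true-score covariances, so only the own-variance terms attenuate.
True-score variance = [0.56 + 0.63] + 0.86 = 1.19 + 0.86 = 2.05.
Reliability = 2.05 / 2.86 = 0.7168.

0.7168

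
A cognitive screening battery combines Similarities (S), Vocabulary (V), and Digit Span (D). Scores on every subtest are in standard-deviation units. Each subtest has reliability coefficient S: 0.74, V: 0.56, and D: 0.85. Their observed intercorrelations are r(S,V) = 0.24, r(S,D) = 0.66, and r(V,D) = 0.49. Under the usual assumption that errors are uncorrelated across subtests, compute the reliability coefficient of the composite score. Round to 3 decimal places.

0.853

Var(S+V+D) = 3 + 2·[0.24 + 0.66 + 0.49] = 3 + 2.78 = 5.78.
Because errors are independent across components, Cov(Tᵢ,Tⱼ) = Cov(Xᵢ,Xⱼ); the off-diagonal part of the true-score variance is the same as above.
True-score variance = [0.74 + 0.56 + 0.85] + 2.78 = 2.15 + 2.78 = 4.93.
Reliability = 4.93 / 5.78 = 0.853.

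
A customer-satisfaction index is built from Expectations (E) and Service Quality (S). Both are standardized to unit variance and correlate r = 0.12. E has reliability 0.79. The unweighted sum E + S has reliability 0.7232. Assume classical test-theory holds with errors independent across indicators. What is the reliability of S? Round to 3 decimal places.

0.590

Var(E+S) = 2 + 2·0.12 = 2.240.
True-score variance = ρ_E + ρ_S + 2·0.12, so 0.7232 = (0.79 + ρ_S + 0.24) / 2.240.
ρ_S = 0.7232·2.240 − 0.79 − 0.24 = 0.590.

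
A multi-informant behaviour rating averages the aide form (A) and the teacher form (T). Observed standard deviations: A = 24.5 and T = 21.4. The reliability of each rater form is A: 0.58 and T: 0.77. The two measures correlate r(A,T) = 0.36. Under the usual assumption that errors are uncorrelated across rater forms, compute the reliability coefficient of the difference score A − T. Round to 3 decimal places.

Var(A−T) = 24.5² + 21.4² − 2·24.5·21.4·0.36 = 1058.21 − 377.496 = 680.714.
Under uncorrelated errors the observed covariances equal the true-score covariances, so only the own-variance terms attenuate.
True-score variance = [24.5²·0.58 + 21.4²·0.77] − 377.496 = 700.774 − 377.496 = 323.278.
Reliability = 323.278 / 680.714 = 0.475.

0.475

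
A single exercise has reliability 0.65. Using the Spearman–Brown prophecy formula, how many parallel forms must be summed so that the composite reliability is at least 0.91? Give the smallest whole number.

6

k ≥ ρ*(1−ρ₁)/(ρ₁(1−ρ*)) = 0.91·0.35 / (0.65·0.09) = 5.444.
Smallest integer k = 6.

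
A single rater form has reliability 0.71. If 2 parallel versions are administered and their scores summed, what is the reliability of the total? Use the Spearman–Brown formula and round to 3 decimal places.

ρ_k = kρ / (1 + (k−1)ρ) = 2·0.71 / (1 + 1·0.71) = 1.420 / 1.710 = 0.830.

0.830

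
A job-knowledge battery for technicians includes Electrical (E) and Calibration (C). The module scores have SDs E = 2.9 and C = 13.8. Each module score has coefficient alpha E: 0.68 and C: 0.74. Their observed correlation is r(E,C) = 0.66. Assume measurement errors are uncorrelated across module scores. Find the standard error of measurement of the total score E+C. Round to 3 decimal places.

Var(total) = 198.85 + 52.8264 = 251.676.
True-score variance = 146.644 + 52.8264 = 199.471, so reliability = 0.7926.
Error variance = 251.676 − 199.471 = 52.2056; SEM = √52.2056 = 7.225.

7.225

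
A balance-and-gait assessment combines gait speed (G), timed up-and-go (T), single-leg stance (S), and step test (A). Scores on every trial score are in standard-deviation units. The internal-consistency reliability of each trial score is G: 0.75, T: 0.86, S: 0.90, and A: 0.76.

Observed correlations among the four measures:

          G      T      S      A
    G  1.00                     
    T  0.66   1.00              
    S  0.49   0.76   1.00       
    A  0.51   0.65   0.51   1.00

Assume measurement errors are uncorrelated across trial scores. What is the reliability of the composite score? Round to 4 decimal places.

0.9346

Var(G+T+S+A) = 4 + 2·[0.66 + 0.49 + 0.51 + 0.76 + 0.65 + 0.51] = 4 + 7.16 = 11.16.
Because errors are independent across components, Cov(Tᵢ,Tⱼ) = Cov(Xᵢ,Xⱼ); the off-diagonal part of the true-score variance is the same as above.
True-score variance = [0.75 + 0.86 + 0.90 + 0.76] + 7.16 = 3.27 + 7.16 = 10.43.
Reliability = 10.43 / 11.16 = 0.9346.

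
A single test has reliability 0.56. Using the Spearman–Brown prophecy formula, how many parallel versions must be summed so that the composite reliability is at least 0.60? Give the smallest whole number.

k ≥ ρ*(1−ρ₁)/(ρ₁(1−ρ*)) = 0.60·0.44 / (0.56·0.40) = 1.179.
Smallest integer k = 2.

2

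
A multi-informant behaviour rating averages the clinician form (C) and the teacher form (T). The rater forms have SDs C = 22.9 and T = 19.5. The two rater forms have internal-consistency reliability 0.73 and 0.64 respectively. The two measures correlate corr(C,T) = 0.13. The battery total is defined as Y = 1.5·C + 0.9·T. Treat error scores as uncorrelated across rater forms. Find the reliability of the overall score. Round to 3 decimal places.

0.739

Var(Y) = 1.5²·22.9² + 0.9²·19.5² + 2·[1.35·22.9·19.5·0.13] = 1487.92 + 156.739 = 1644.66.
Because errors are independent across components, Cov(Tᵢ,Tⱼ) = Cov(Xᵢ,Xⱼ); the off-diagonal part of the true-score variance is the same as above.
True-score variance = [1.5²·22.9²·0.73 + 0.9²·19.5²·0.64] + 156.739 = 1058.47 + 156.739 = 1215.2.
Reliability = 1215.2 / 1644.66 = 0.739.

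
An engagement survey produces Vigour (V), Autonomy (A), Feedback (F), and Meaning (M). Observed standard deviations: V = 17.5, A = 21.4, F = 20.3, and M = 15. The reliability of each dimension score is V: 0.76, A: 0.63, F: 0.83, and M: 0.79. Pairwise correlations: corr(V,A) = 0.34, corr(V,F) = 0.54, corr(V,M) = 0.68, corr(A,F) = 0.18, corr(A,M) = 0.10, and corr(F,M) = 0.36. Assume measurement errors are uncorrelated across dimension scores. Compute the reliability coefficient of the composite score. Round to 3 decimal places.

0.873

Var(V+A+F+M) = 17.5² + 21.4² + 20.3² + 15² + 2·[17.5·21.4·0.34 + 17.5·20.3·0.54 + 17.5·15·0.68 + 21.4·20.3·0.18 + 21.4·15·0.10 + 20.3·15·0.36] = 1401.3 + 1435.16 = 2836.46.
Because errors are independent across components, Cov(Tᵢ,Tⱼ) = Cov(Xᵢ,Xⱼ); the off-diagonal part of the true-score variance is the same as above.
True-score variance = [17.5²·0.76 + 21.4²·0.63 + 20.3²·0.83 + 15²·0.79] + 1435.16 = 1041.05 + 1435.16 = 2476.21.
Reliability = 2476.21 / 2836.46 = 0.873.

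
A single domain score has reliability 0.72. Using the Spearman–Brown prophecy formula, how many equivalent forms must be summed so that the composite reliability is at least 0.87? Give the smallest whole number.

k ≥ ρ*(1−ρ₁)/(ρ₁(1−ρ*)) = 0.87·0.28 / (0.72·0.13) = 2.603.
Smallest integer k = 3.

3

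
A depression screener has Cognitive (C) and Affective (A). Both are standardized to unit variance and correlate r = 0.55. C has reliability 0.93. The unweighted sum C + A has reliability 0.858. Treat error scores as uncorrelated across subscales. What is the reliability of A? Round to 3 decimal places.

Var(C+A) = 2 + 2·0.55 = 3.100.
True-score variance = ρ_C + ρ_A + 2·0.55, so 0.858 = (0.93 + ρ_A + 1.10) / 3.100.
ρ_A = 0.858·3.100 − 0.93 − 1.10 = 0.630.

0.630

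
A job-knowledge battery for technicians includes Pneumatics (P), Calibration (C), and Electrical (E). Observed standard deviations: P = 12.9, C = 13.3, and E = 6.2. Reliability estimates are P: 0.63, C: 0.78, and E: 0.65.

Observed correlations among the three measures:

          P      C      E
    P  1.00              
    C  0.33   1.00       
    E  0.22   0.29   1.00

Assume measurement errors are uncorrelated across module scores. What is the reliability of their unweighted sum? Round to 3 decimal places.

Var(P+C+E) = 12.9² + 13.3² + 6.2² + 2·[12.9·13.3·0.33 + 12.9·6.2·0.22 + 13.3·6.2·0.29] = 381.74 + 196.254 = 577.994.
Because errors are independent across components, Cov(Tᵢ,Tⱼ) = Cov(Xᵢ,Xⱼ); the off-diagonal part of the true-score variance is the same as above.
True-score variance = [12.9²·0.63 + 13.3²·0.78 + 6.2²·0.65] + 196.254 = 267.799 + 196.254 = 464.053.
Reliability = 464.053 / 577.994 = 0.803.

0.803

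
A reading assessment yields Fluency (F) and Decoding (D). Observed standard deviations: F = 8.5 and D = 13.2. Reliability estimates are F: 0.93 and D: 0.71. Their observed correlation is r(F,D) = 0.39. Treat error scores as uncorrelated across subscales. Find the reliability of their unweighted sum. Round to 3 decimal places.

Var(F+D) = 8.5² + 13.2² + 2·[8.5·13.2·0.39] = 246.49 + 87.516 = 334.006.
Because errors are independent across components, Cov(Tᵢ,Tⱼ) = Cov(Xᵢ,Xⱼ); the off-diagonal part of the true-score variance is the same as above.
True-score variance = [8.5²·0.93 + 13.2²·0.71] + 87.516 = 190.903 + 87.516 = 278.419.
Reliability = 278.419 / 334.006 = 0.834.

0.834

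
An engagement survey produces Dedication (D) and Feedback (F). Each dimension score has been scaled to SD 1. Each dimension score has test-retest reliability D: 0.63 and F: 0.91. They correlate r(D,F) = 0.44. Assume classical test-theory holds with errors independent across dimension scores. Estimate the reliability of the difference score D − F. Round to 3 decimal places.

Var(D−F) = 1 + 1 − 2·0.44 = 2 − 0.88 = 1.12.
Under uncorrelated errors the observed covariances equal the true-score covariances, so only the own-variance terms attenuate.
True-score variance = [0.63 + 0.91] − 0.88 = 1.54 − 0.88 = 0.66.
Reliability = 0.66 / 1.12 = 0.589.

0.589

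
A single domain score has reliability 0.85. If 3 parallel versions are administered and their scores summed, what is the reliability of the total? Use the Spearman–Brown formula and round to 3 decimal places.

0.944

ρ_k = kρ / (1 + (k−1)ρ) = 3·0.85 / (1 + 2·0.85) = 2.550 / 2.700 = 0.944.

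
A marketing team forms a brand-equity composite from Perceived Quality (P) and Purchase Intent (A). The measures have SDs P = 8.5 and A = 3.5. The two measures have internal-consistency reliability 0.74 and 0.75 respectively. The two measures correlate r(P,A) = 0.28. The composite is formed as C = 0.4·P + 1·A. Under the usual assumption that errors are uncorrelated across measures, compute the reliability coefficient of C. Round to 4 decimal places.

0.8009

Var(C) = 0.4²·8.5² + 3.5² + 2·[0.4·8.5·3.5·0.28] = 23.81 + 6.664 = 30.474.
With uncorrelated errors the cross-covariances are all true-score covariance, so they carry over unchanged; only the diagonal terms shrink to ρᵢσᵢ².
True-score variance = [0.4²·8.5²·0.74 + 3.5²·0.75] + 6.664 = 17.7419 + 6.664 = 24.4059.
Reliability = 24.4059 / 30.474 = 0.8009.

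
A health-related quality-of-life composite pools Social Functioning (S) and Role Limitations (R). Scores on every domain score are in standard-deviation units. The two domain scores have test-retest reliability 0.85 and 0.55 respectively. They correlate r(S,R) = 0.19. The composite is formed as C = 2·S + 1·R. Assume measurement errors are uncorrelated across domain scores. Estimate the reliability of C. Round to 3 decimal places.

0.818

Var(C) = 2² + 1 + 2·[2·0.19] = 5 + 0.76 = 5.76.
Because errors are independent across components, Cov(Tᵢ,Tⱼ) = Cov(Xᵢ,Xⱼ); the off-diagonal part of the true-score variance is the same as above.
True-score variance = [2²·0.85 + 0.55] + 0.76 = 3.95 + 0.76 = 4.71.
Reliability = 4.71 / 5.76 = 0.818.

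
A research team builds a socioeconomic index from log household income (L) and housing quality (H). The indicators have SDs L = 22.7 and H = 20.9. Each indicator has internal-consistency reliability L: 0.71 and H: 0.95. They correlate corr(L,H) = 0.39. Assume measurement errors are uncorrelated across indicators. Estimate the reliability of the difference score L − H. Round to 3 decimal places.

Var(L−H) = 22.7² + 20.9² − 2·22.7·20.9·0.39 = 952.1 − 370.055 = 582.045.
Under uncorrelated errors the observed covariances equal the true-score covariances, so only the own-variance terms attenuate.
True-score variance = [22.7²·0.71 + 20.9²·0.95] − 370.055 = 780.825 − 370.055 = 410.77.
Reliability = 410.77 / 582.045 = 0.706.

0.706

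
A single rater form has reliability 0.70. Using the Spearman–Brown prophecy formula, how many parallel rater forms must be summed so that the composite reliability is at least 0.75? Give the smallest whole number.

2

k ≥ ρ*(1−ρ₁)/(ρ₁(1−ρ*)) = 0.75·0.30 / (0.70·0.25) = 1.286.
Smallest integer k = 2.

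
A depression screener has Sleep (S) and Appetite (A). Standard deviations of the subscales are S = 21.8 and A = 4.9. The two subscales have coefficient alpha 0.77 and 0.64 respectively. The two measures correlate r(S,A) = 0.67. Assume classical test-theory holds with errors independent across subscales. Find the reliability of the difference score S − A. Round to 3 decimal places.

0.669

Var(S−A) = 21.8² + 4.9² − 2·21.8·4.9·0.67 = 499.25 − 143.139 = 356.111.
Because errors are independent across components, Cov(Tᵢ,Tⱼ) = Cov(Xᵢ,Xⱼ); the off-diagonal part of the true-score variance is the same as above.
True-score variance = [21.8²·0.77 + 4.9²·0.64] − 143.139 = 381.301 − 143.139 = 238.162.
Reliability = 238.162 / 356.111 = 0.669.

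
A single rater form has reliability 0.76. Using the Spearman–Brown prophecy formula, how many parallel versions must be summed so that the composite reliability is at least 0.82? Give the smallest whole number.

2

k ≥ ρ*(1−ρ₁)/(ρ₁(1−ρ*)) = 0.82·0.24 / (0.76·0.18) = 1.439.
Smallest integer k = 2.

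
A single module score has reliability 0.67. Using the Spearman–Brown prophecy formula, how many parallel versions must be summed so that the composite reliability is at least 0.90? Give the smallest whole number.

5

k ≥ ρ*(1−ρ₁)/(ρ₁(1−ρ*)) = 0.90·0.33 / (0.67·0.10) = 4.433.
Smallest integer k = 5.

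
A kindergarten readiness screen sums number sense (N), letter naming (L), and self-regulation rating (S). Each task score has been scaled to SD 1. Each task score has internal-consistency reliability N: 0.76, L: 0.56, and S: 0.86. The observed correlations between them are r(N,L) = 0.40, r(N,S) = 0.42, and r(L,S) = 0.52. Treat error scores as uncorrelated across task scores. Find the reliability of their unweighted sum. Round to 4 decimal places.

Var(N+L+S) = 3 + 2·[0.40 + 0.42 + 0.52] = 3 + 2.68 = 5.68.
Under uncorrelated errors the observed covariances equal the true-score covariances, so only the own-variance terms attenuate.
True-score variance = [0.76 + 0.56 + 0.86] + 2.68 = 2.18 + 2.68 = 4.86.
Reliability = 4.86 / 5.68 = 0.8556.

0.8556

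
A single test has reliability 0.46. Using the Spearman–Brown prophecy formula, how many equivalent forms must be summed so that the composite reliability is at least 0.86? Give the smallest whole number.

8

k ≥ ρ*(1−ρ₁)/(ρ₁(1−ρ*)) = 0.86·0.54 / (0.46·0.14) = 7.211.
Smallest integer k = 8.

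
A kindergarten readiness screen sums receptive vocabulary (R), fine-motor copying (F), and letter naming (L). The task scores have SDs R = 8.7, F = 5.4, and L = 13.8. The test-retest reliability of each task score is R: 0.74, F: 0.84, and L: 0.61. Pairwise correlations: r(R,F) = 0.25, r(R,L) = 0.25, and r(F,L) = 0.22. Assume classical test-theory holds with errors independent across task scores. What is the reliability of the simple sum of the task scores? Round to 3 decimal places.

Var(R+F+L) = 8.7² + 5.4² + 13.8² + 2·[8.7·5.4·0.25 + 8.7·13.8·0.25 + 5.4·13.8·0.22] = 295.29 + 116.309 = 411.599.
With uncorrelated errors the cross-covariances are all true-score covariance, so they carry over unchanged; only the diagonal terms shrink to ρᵢσᵢ².
True-score variance = [8.7²·0.74 + 5.4²·0.84 + 13.8²·0.61] + 116.309 = 196.673 + 116.309 = 312.982.
Reliability = 312.982 / 411.599 = 0.760.

0.760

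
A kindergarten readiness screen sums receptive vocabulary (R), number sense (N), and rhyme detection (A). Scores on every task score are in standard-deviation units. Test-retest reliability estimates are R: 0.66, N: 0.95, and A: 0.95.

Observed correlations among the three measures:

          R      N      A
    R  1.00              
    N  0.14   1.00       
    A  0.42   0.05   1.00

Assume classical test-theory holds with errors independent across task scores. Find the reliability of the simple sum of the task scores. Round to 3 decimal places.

0.896

Var(R+N+A) = 3 + 2·[0.14 + 0.42 + 0.05] = 3 + 1.22 = 4.22.
With uncorrelated errors the cross-covariances are all true-score covariance, so they carry over unchanged; only the diagonal terms shrink to ρᵢσᵢ².
True-score variance = [0.66 + 0.95 + 0.95] + 1.22 = 2.56 + 1.22 = 3.78.
Reliability = 3.78 / 4.22 = 0.896.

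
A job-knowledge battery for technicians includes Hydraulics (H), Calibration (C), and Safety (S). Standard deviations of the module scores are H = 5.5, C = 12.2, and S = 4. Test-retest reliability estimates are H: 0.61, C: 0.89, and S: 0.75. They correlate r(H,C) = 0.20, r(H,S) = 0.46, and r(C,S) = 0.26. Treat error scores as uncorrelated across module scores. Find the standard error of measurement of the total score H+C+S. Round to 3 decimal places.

5.672

Var(total) = 195.09 + 72.456 = 267.546.
True-score variance = 162.92 + 72.456 = 235.376, so reliability = 0.8798.
Error variance = 267.546 − 235.376 = 32.1699; SEM = √32.1699 = 5.672.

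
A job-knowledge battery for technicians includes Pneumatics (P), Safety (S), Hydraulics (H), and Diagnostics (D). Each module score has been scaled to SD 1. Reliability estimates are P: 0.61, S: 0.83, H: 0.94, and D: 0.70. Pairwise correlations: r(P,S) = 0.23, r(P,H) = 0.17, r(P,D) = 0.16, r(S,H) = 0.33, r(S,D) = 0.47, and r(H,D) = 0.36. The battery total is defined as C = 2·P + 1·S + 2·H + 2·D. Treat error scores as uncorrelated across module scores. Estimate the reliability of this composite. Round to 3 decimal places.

0.860

Var(C) = 2² + 1 + 2² + 2² + 2·[2·0.23 + 4·0.17 + 4·0.16 + 2·0.33 + 2·0.47 + 4·0.36] = 13 + 9.64 = 22.64.
With uncorrelated errors the cross-covariances are all true-score covariance, so they carry over unchanged; only the diagonal terms shrink to ρᵢσᵢ².
True-score variance = [2²·0.61 + 0.83 + 2²·0.94 + 2²·0.70] + 9.64 = 9.83 + 9.64 = 19.47.
Reliability = 19.47 / 22.64 = 0.860.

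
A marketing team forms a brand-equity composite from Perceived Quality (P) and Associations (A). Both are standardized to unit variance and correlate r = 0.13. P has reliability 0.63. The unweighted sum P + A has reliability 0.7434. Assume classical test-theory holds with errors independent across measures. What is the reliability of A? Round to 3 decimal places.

Var(P+A) = 2 + 2·0.13 = 2.260.
True-score variance = ρ_P + ρ_A + 2·0.13, so 0.7434 = (0.63 + ρ_A + 0.26) / 2.260.
ρ_A = 0.7434·2.260 − 0.63 − 0.26 = 0.790.

0.790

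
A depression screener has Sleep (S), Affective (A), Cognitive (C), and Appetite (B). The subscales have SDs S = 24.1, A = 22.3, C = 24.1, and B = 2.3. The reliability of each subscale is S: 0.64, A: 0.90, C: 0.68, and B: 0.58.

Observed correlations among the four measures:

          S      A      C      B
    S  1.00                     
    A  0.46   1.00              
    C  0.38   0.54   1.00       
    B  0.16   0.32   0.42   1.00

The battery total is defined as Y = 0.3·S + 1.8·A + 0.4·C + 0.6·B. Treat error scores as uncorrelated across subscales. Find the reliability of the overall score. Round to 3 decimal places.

0.917

Var(Y) = 0.3²·24.1² + 1.8²·22.3² + 0.4²·24.1² + 0.6²·2.3² + 2·[0.54·24.1·22.3·0.46 + 0.12·24.1·24.1·0.38 + 0.18·24.1·2.3·0.16 + 0.72·22.3·24.1·0.54 + 1.08·22.3·2.3·0.32 + 0.24·24.1·2.3·0.42] = 1758.33 + 787.69 = 2546.02.
Because errors are independent across components, Cov(Tᵢ,Tⱼ) = Cov(Xᵢ,Xⱼ); the off-diagonal part of the true-score variance is the same as above.
True-score variance = [0.3²·24.1²·0.64 + 1.8²·22.3²·0.90 + 0.4²·24.1²·0.68 + 0.6²·2.3²·0.58] + 787.69 = 1547.85 + 787.69 = 2335.54.
Reliability = 2335.54 / 2546.02 = 0.917.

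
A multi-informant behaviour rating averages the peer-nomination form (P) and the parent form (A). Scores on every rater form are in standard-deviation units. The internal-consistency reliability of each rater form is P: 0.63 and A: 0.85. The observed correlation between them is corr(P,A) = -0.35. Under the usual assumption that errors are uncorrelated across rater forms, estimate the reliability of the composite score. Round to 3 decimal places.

Var(P+A) = 2 + 2·[(-0.35)] = 2 − 0.7 = 1.3.
Under uncorrelated errors the observed covariances equal the true-score covariances, so only the own-variance terms attenuate.
True-score variance = [0.63 + 0.85] − 0.7 = 1.48 − 0.7 = 0.78.
Reliability = 0.78 / 1.3 = 0.600.

0.600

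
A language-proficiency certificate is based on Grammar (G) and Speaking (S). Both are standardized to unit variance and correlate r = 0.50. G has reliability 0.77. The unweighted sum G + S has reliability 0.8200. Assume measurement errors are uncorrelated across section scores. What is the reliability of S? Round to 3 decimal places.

Var(G+S) = 2 + 2·0.50 = 3.000.
True-score variance = ρ_G + ρ_S + 2·0.50, so 0.8200 = (0.77 + ρ_S + 1.00) / 3.000.
ρ_S = 0.8200·3.000 − 0.77 − 1.00 = 0.690.

0.690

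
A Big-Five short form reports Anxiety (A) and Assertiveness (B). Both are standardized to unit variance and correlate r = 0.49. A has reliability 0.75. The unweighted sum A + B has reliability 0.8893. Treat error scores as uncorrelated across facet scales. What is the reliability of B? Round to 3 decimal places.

Var(A+B) = 2 + 2·0.49 = 2.980.
True-score variance = ρ_A + ρ_B + 2·0.49, so 0.8893 = (0.75 + ρ_B + 0.98) / 2.980.
ρ_B = 0.8893·2.980 − 0.75 − 0.98 = 0.920.

0.920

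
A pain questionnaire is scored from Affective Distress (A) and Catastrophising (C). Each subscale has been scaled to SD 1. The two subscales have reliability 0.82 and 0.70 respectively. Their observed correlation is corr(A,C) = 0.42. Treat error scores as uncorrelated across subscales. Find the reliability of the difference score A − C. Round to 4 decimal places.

Var(A−C) = 1 + 1 − 2·0.42 = 2 − 0.84 = 1.16.
Because errors are independent across components, Cov(Tᵢ,Tⱼ) = Cov(Xᵢ,Xⱼ); the off-diagonal part of the true-score variance is the same as above.
True-score variance = [0.82 + 0.70] − 0.84 = 1.52 − 0.84 = 0.68.
Reliability = 0.68 / 1.16 = 0.5862.

0.5862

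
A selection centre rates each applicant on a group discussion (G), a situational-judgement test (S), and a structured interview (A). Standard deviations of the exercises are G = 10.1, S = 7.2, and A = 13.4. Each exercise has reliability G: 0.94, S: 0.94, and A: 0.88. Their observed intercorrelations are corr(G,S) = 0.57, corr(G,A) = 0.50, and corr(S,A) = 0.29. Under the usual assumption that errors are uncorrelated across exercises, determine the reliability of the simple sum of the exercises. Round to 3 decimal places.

Var(G+S+A) = 10.1² + 7.2² + 13.4² + 2·[10.1·7.2·0.57 + 10.1·13.4·0.50 + 7.2·13.4·0.29] = 333.41 + 274.199 = 607.609.
With uncorrelated errors the cross-covariances are all true-score covariance, so they carry over unchanged; only the diagonal terms shrink to ρᵢσᵢ².
True-score variance = [10.1²·0.94 + 7.2²·0.94 + 13.4²·0.88] + 274.199 = 302.632 + 274.199 = 576.831.
Reliability = 576.831 / 607.609 = 0.949.

0.949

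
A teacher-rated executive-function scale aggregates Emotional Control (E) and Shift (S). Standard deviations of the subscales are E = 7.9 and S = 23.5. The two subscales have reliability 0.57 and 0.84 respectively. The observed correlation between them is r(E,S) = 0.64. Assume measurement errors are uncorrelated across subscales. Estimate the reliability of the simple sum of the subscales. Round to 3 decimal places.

0.865

Var(E+S) = 7.9² + 23.5² + 2·[7.9·23.5·0.64] = 614.66 + 237.632 = 852.292.
Under uncorrelated errors the observed covariances equal the true-score covariances, so only the own-variance terms attenuate.
True-score variance = [7.9²·0.57 + 23.5²·0.84] + 237.632 = 499.464 + 237.632 = 737.096.
Reliability = 737.096 / 852.292 = 0.865.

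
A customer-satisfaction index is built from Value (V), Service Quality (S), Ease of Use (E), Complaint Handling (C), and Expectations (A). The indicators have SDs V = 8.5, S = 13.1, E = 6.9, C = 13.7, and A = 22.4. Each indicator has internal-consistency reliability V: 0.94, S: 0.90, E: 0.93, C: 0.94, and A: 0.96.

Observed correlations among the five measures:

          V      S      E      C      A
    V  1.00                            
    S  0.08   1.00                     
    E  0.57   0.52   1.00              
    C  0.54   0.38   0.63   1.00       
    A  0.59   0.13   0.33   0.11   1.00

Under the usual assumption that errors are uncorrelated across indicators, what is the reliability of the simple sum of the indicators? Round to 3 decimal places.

Var(V+S+E+C+A) = 8.5² + 13.1² + 6.9² + 13.7² + 22.4² + 2·[8.5·13.1·0.08 + 8.5·6.9·0.57 + 8.5·13.7·0.54 + 8.5·22.4·0.59 + 13.1·6.9·0.52 + 13.1·13.7·0.38 + 13.1·22.4·0.13 + 6.9·13.7·0.63 + 6.9·22.4·0.33 + 13.7·22.4·0.11] = 980.92 + 1030.44 = 2011.36.
Because errors are independent across components, Cov(Tᵢ,Tⱼ) = Cov(Xᵢ,Xⱼ); the off-diagonal part of the true-score variance is the same as above.
True-score variance = [8.5²·0.94 + 13.1²·0.90 + 6.9²·0.93 + 13.7²·0.94 + 22.4²·0.96] + 1030.44 = 924.759 + 1030.44 = 1955.2.
Reliability = 1955.2 / 2011.36 = 0.972.

0.972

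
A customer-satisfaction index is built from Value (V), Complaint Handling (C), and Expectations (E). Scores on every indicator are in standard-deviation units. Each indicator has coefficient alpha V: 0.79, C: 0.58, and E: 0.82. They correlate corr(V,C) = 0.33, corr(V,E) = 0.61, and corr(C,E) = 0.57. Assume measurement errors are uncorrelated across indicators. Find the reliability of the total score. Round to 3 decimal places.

0.865

Var(V+C+E) = 3 + 2·[0.33 + 0.61 + 0.57] = 3 + 3.02 = 6.02.
Under uncorrelated errors the observed covariances equal the true-score covariances, so only the own-variance terms attenuate.
True-score variance = [0.79 + 0.58 + 0.82] + 3.02 = 2.19 + 3.02 = 5.21.
Reliability = 5.21 / 6.02 = 0.865.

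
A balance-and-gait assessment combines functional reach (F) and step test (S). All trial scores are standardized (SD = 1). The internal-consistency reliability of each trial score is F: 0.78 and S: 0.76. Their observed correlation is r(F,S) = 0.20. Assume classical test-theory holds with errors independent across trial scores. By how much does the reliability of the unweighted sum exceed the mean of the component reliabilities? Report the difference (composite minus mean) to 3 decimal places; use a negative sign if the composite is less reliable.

Var(sum) = 2 + 0.4 = 2.4; true-score variance = 1.54 + 0.4 = 1.94; composite reliability = 0.8083.
Mean component reliability = 0.7700.
Difference = 0.8083 − 0.7700 = 0.038.

0.038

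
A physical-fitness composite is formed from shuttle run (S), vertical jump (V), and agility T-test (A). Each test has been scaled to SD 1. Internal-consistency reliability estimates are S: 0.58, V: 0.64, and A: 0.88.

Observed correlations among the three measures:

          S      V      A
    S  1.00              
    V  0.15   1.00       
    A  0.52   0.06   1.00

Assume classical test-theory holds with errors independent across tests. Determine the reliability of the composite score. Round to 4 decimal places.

Var(S+V+A) = 3 + 2·[0.15 + 0.52 + 0.06] = 3 + 1.46 = 4.46.
With uncorrelated errors the cross-covariances are all true-score covariance, so they carry over unchanged; only the diagonal terms shrink to ρᵢσᵢ².
True-score variance = [0.58 + 0.64 + 0.88] + 1.46 = 2.1 + 1.46 = 3.56.
Reliability = 3.56 / 4.46 = 0.7982.

0.7982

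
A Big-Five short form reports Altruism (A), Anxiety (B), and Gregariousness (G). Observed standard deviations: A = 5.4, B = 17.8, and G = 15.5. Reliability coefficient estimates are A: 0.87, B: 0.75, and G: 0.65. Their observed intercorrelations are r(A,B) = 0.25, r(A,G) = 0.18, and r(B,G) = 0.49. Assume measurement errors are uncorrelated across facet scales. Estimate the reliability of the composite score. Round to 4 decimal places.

Var(A+B+G) = 5.4² + 17.8² + 15.5² + 2·[5.4·17.8·0.25 + 5.4·15.5·0.18 + 17.8·15.5·0.49] = 586.25 + 348.574 = 934.824.
Because errors are independent across components, Cov(Tᵢ,Tⱼ) = Cov(Xᵢ,Xⱼ); the off-diagonal part of the true-score variance is the same as above.
True-score variance = [5.4²·0.87 + 17.8²·0.75 + 15.5²·0.65] + 348.574 = 419.162 + 348.574 = 767.736.
Reliability = 767.736 / 934.824 = 0.8213.

0.8213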